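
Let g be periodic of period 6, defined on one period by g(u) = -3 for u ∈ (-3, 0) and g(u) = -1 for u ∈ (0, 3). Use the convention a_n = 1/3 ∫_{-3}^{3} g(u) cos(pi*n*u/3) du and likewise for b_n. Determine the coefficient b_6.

b_6 = 1/3 ∫_{-3}^{3} g(u) sin(2*pi*u) du.
Split the integral at the breakpoints.
Directly, an antiderivative of (-3) sin(2*pi*u) is 3*cos(2*pi*u)/(2*pi); evaluating from -3 to 0: ∫_{-3}^{0} (-3) sin(2*pi*u) du = (3/(2*pi)) - (3/(2*pi)) = 0.
Directly, an antiderivative of (-1) sin(2*pi*u) is cos(2*pi*u)/(2*pi); evaluating from 0 to 3: ∫_{0}^{3} (-1) sin(2*pi*u) du = (1/(2*pi)) - (1/(2*pi)) = 0.
Summing the pieces and multiplying by (1/3) gives b_6 = 0.

0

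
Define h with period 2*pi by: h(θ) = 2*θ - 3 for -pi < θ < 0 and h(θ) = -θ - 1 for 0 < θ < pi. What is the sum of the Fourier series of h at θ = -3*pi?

-3*pi/2 - 2

θ = -3*pi differs from θ = -pi by -1 full period(s), and the series is 2*pi-periodic.
At θ = -pi the one-sided limits are h(-pi^-) = -pi - 1 and h(-pi^+) = -2*pi - 3.
By Dirichlet's theorem the series converges to their average, [(-pi - 1) + (-2*pi - 3)]/2 = -3*pi/2 - 2.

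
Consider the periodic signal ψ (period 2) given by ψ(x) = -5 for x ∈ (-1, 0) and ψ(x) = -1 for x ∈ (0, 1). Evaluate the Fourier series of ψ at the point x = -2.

-3

x = -2 differs from x = 0 by -1 full period(s), and the series is 2-periodic.
At x = 0 the one-sided limits are ψ(0^-) = -5 and ψ(0^+) = -1.
By Dirichlet's theorem the series converges to their average, [(-5) + (-1)]/2 = -3.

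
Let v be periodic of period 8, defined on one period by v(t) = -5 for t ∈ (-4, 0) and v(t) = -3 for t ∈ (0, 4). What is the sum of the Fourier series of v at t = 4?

At t = 4 the one-sided limits are v(4^-) = -3 and v(4^+) = -5.
By Dirichlet's theorem the series converges to their average, [(-3) + (-5)]/2 = -4.

-4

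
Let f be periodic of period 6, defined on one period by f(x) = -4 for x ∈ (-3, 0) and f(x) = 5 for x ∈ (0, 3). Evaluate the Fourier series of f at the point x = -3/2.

f is continuous at x = -3/2 with value -4, so the series converges to -4 there.

-4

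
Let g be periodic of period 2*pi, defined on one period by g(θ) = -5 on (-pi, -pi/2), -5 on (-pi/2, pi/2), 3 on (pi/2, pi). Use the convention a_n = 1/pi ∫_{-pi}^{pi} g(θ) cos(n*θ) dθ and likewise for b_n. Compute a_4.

a_4 = 1/pi ∫_{-pi}^{pi} g(θ) cos(4*θ) dθ.
Split the integral at the breakpoints.
Directly, an antiderivative of (-5) cos(4*θ) is -5*sin(4*θ)/4; evaluating from -pi to -pi/2: ∫_{-pi}^{-pi/2} (-5) cos(4*θ) dθ = (0) - (0) = 0.
Directly, an antiderivative of (-5) cos(4*θ) is -5*sin(4*θ)/4; evaluating from -pi/2 to pi/2: ∫_{-pi/2}^{pi/2} (-5) cos(4*θ) dθ = (0) - (0) = 0.
Directly, an antiderivative of (3) cos(4*θ) is 3*sin(4*θ)/4; evaluating from pi/2 to pi: ∫_{pi/2}^{pi} (3) cos(4*θ) dθ = (0) - (0) = 0.
Summing the pieces and multiplying by (1/pi) gives a_4 = 0.

0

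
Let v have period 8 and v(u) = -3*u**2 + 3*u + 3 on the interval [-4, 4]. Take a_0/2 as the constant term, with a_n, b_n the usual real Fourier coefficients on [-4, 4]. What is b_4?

-6/pi

b_4 = 1/4 ∫_{-4}^{4} v(u) sin(pi*u) du.
Integrating by parts twice (tabular method), an antiderivative of (-3*u**2 + 3*u + 3) sin(pi*u) is 3*u**2*cos(pi*u)/pi - 6*u*sin(pi*u)/pi**2 - 3*u*cos(pi*u)/pi + 3*sin(pi*u)/pi**2 - 3*cos(pi*u)/pi - 6*cos(pi*u)/pi**3; evaluating from -4 to 4: ∫_{-4}^{4} (-3*u**2 + 3*u + 3) sin(pi*u) du = (-6/pi**3 + 33/pi) - (-6/pi**3 + 57/pi) = -24/pi.
Hence b_4 = (1/4)·(-24/pi) = -6/pi.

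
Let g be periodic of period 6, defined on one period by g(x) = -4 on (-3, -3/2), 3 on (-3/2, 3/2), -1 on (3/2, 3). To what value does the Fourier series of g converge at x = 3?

-5/2

At x = 3 the one-sided limits are g(3^-) = -1 and g(3^+) = -4.
By Dirichlet's theorem the series converges to their average, [(-1) + (-4)]/2 = -5/2.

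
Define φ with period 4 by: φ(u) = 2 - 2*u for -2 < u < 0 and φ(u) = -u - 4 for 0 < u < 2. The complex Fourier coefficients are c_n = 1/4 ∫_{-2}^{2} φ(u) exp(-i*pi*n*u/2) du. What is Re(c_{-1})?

Since φ is real-valued, Re(c_{-1}) = 1/4 ∫_{-2}^{2} φ(u) cos(-pi*u/2) du = a_{1}/2.
Split the integral at the breakpoints.
Integrating by parts (boundary term plus one more integral), an antiderivative of (2 - 2*u) cos(-pi*u/2) is -4*u*sin(pi*u/2)/pi + 4*sin(pi*u/2)/pi - 8*cos(pi*u/2)/pi**2; evaluating from -2 to 0: ∫_{-2}^{0} (2 - 2*u) cos(-pi*u/2) du = (-8/pi**2) - (8/pi**2) = -16/pi**2.
Integrating by parts (boundary term plus one more integral), an antiderivative of (-u - 4) cos(-pi*u/2) is -2*u*sin(pi*u/2)/pi - 8*sin(pi*u/2)/pi - 4*cos(pi*u/2)/pi**2; evaluating from 0 to 2: ∫_{0}^{2} (-u - 4) cos(-pi*u/2) du = (4/pi**2) - (-4/pi**2) = 8/pi**2.
So ∫_{-2}^{2} φ(u) cos(-pi*u/2) du = -8/pi**2.
Hence Re(c_{-1}) = (1/4)·(-8/pi**2) = -2/pi**2.

-2/pi**2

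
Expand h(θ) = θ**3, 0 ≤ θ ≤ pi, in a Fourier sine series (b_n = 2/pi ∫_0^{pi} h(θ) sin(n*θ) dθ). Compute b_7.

b_7 = 2/pi ∫_0^{pi} (θ**3) sin(7*θ) dθ.
Integrating by parts three times (tabular method), an antiderivative of (θ**3) sin(7*θ) is -θ**3*cos(7*θ)/7 + 3*θ**2*sin(7*θ)/49 + 6*θ*cos(7*θ)/343 - 6*sin(7*θ)/2401; evaluating from 0 to pi: ∫_{0}^{pi} (θ**3) sin(7*θ) dθ = (pi*(-6 + 49*pi**2)/343) - (0) = pi*(-6 + 49*pi**2)/343.
Hence b_7 = (2/pi)·(pi*(-6 + 49*pi**2)/343) = -12/343 + 2*pi**2/7.

-12/343 + 2*pi**2/7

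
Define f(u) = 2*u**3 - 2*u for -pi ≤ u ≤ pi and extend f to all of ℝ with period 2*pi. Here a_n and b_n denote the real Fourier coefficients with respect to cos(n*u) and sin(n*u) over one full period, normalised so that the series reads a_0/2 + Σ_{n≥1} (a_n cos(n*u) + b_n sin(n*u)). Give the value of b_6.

7/9 - 2*pi**2/3

b_6 = 1/pi ∫_{-pi}^{pi} f(u) sin(6*u) du.
f is odd and sin(6*u) is odd, so the integrand is even and b_6 = 2/pi ∫_0^{pi} f(u) sin(6*u) du.
Integrating by parts three times (tabular method), an antiderivative of (2*u**3 - 2*u) sin(6*u) is -u**3*cos(6*u)/3 + u**2*sin(6*u)/6 + 7*u*cos(6*u)/18 - 7*sin(6*u)/108; evaluating from 0 to pi: ∫_{0}^{pi} (2*u**3 - 2*u) sin(6*u) du = (pi*(7 - 6*pi**2)/18) - (0) = pi*(7 - 6*pi**2)/18.
Hence b_6 = (2/pi)·(pi*(7 - 6*pi**2)/18) = 7/9 - 2*pi**2/3.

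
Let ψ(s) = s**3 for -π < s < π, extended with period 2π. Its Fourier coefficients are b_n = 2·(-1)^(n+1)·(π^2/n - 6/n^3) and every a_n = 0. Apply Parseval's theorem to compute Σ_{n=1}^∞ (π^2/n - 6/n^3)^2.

Parseval: Σ b_n^2 = (1/π) ∫_{-π}^{π} ψ(s)^2 ds = 2*pi**6/7.
b_n^2 = 4·(π^2/n - 6/n^3)^2, so the sum equals (2*pi**6/7)/4 = pi**6/14.

pi**6/14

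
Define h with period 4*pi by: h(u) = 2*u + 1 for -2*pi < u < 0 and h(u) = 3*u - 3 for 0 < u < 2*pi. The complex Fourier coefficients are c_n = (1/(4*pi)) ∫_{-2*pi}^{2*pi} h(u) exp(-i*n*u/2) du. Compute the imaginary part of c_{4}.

Since h is real-valued, Im(c_{4}) = -(1/(4*pi)) ∫_{-2*pi}^{2*pi} h(u) sin(2*u) du = -b_{4}/2.
Split the integral at the breakpoints.
Integrating by parts (boundary term plus one more integral), an antiderivative of (2*u + 1) sin(2*u) is -u*cos(2*u) + sin(2*u)/2 - cos(2*u)/2; evaluating from -2*pi to 0: ∫_{-2*pi}^{0} (2*u + 1) sin(2*u) du = (-1/2) - (-1/2 + 2*pi) = -2*pi.
Integrating by parts (boundary term plus one more integral), an antiderivative of (3*u - 3) sin(2*u) is -3*u*cos(2*u)/2 + 3*sin(2*u)/4 + 3*cos(2*u)/2; evaluating from 0 to 2*pi: ∫_{0}^{2*pi} (3*u - 3) sin(2*u) du = (3/2 - 3*pi) - (3/2) = -3*pi.
So ∫_{-2*pi}^{2*pi} h(u) sin(2*u) du = -5*pi.
Hence Im(c_{4}) = (-1/(4*pi))·(-5*pi) = 5/4.

5/4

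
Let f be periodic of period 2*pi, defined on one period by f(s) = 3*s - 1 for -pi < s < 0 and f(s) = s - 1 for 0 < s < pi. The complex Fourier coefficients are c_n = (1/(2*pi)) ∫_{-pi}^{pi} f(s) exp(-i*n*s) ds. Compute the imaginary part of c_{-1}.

2

Since f is real-valued, Im(c_{-1}) = -(1/(2*pi)) ∫_{-pi}^{pi} f(s) sin(-s) ds = b_{1}/2.
Split the integral at the breakpoints.
Integrating by parts (boundary term plus one more integral), an antiderivative of (3*s - 1) sin(-s) is 3*s*cos(s) - 3*sin(s) - cos(s); evaluating from -pi to 0: ∫_{-pi}^{0} (3*s - 1) sin(-s) ds = (-1) - (1 + 3*pi) = -3*pi - 2.
Integrating by parts (boundary term plus one more integral), an antiderivative of (s - 1) sin(-s) is s*cos(s) - sin(s) - cos(s); evaluating from 0 to pi: ∫_{0}^{pi} (s - 1) sin(-s) ds = (1 - pi) - (-1) = 2 - pi.
So ∫_{-pi}^{pi} f(s) sin(-s) ds = -4*pi.
Hence Im(c_{-1}) = (-1/(2*pi))·(-4*pi) = 2.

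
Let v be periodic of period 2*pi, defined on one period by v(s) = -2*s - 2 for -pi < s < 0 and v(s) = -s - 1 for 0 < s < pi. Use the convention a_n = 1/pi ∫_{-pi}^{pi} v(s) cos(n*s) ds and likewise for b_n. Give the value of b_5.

b_5 = 1/pi ∫_{-pi}^{pi} v(s) sin(5*s) ds.
Split the integral at the breakpoints.
Integrating by parts (boundary term plus one more integral), an antiderivative of (-2*s - 2) sin(5*s) is 2*s*cos(5*s)/5 - 2*sin(5*s)/25 + 2*cos(5*s)/5; evaluating from -pi to 0: ∫_{-pi}^{0} (-2*s - 2) sin(5*s) ds = (2/5) - (-2/5 + 2*pi/5) = 4/5 - 2*pi/5.
Integrating by parts (boundary term plus one more integral), an antiderivative of (-s - 1) sin(5*s) is s*cos(5*s)/5 - sin(5*s)/25 + cos(5*s)/5; evaluating from 0 to pi: ∫_{0}^{pi} (-s - 1) sin(5*s) ds = (-pi/5 - 1/5) - (1/5) = -pi/5 - 2/5.
Summing the pieces and multiplying by (1/pi) gives b_5 = (2 - 3*pi)/(5*pi).

(2 - 3*pi)/(5*pi)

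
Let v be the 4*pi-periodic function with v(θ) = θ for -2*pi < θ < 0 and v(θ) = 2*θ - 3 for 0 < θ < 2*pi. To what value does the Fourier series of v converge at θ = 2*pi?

θ = 2*pi differs from θ = -2*pi by 1 full period(s), and the series is 4*pi-periodic.
At θ = -2*pi the one-sided limits are v(-2*pi^-) = -3 + 4*pi and v(-2*pi^+) = -2*pi.
By Dirichlet's theorem the series converges to their average, [(-3 + 4*pi) + (-2*pi)]/2 = -3/2 + pi.

-3/2 + pi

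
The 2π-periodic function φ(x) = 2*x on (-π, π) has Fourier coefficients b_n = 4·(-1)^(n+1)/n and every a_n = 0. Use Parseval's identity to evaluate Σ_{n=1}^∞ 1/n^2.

Parseval: Σ b_n^2 = (1/π) ∫_{-π}^{π} φ(x)^2 dx = 8*pi**2/3.
Σ b_n^2 = Σ 16/n^2, so Σ 1/n^2 = (8*pi**2/3)/16 = pi**2/6.

pi**2/6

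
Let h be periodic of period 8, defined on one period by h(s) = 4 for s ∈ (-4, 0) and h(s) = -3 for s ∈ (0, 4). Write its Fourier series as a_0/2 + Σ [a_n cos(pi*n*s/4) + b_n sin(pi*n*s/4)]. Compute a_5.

a_5 = 1/4 ∫_{-4}^{4} h(s) cos(5*pi*s/4) ds.
Split the integral at the breakpoints.
Directly, an antiderivative of (4) cos(5*pi*s/4) is 16*sin(5*pi*s/4)/(5*pi); evaluating from -4 to 0: ∫_{-4}^{0} (4) cos(5*pi*s/4) ds = (0) - (0) = 0.
Directly, an antiderivative of (-3) cos(5*pi*s/4) is -12*sin(5*pi*s/4)/(5*pi); evaluating from 0 to 4: ∫_{0}^{4} (-3) cos(5*pi*s/4) ds = (0) - (0) = 0.
Summing the pieces and multiplying by (1/4) gives a_5 = 0.

0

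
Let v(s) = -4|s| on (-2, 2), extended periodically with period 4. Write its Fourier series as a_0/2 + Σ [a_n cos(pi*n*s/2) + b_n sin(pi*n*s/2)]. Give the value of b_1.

0

b_1 = 1/2 ∫_{-2}^{2} v(s) sin(pi*s/2) ds.
v is even and sin(pi*s/2) is odd, so the integrand is odd over a symmetric interval and the integral vanishes.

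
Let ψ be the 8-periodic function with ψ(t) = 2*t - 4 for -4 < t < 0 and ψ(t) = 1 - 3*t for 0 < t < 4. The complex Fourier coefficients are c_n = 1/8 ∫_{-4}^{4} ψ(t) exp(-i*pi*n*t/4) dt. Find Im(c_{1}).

-3/pi

Since ψ is real-valued, Im(c_{1}) = -1/8 ∫_{-4}^{4} ψ(t) sin(pi*t/4) dt = -b_{1}/2.
Split the integral at the breakpoints.
Integrating by parts (boundary term plus one more integral), an antiderivative of (2*t - 4) sin(pi*t/4) is -8*t*cos(pi*t/4)/pi + 32*sin(pi*t/4)/pi**2 + 16*cos(pi*t/4)/pi; evaluating from -4 to 0: ∫_{-4}^{0} (2*t - 4) sin(pi*t/4) dt = (16/pi) - (-48/pi) = 64/pi.
Integrating by parts (boundary term plus one more integral), an antiderivative of (1 - 3*t) sin(pi*t/4) is 12*t*cos(pi*t/4)/pi - 48*sin(pi*t/4)/pi**2 - 4*cos(pi*t/4)/pi; evaluating from 0 to 4: ∫_{0}^{4} (1 - 3*t) sin(pi*t/4) dt = (-44/pi) - (-4/pi) = -40/pi.
So ∫_{-4}^{4} ψ(t) sin(pi*t/4) dt = 24/pi.
Hence Im(c_{1}) = (-1/8)·(24/pi) = -3/pi.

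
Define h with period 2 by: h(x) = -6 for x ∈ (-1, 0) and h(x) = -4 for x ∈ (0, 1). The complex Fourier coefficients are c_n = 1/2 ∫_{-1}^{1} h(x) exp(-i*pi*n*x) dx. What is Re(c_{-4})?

Since h is real-valued, Re(c_{-4}) = 1/2 ∫_{-1}^{1} h(x) cos(-4*pi*x) dx = a_{4}/2.
Split the integral at the breakpoints.
Directly, an antiderivative of (-6) cos(-4*pi*x) is -3*sin(4*pi*x)/(2*pi); evaluating from -1 to 0: ∫_{-1}^{0} (-6) cos(-4*pi*x) dx = (0) - (0) = 0.
Directly, an antiderivative of (-4) cos(-4*pi*x) is -sin(4*pi*x)/pi; evaluating from 0 to 1: ∫_{0}^{1} (-4) cos(-4*pi*x) dx = (0) - (0) = 0.
So ∫_{-1}^{1} h(x) cos(-4*pi*x) dx = 0.
Hence Re(c_{-4}) = (1/2)·(0) = 0.

0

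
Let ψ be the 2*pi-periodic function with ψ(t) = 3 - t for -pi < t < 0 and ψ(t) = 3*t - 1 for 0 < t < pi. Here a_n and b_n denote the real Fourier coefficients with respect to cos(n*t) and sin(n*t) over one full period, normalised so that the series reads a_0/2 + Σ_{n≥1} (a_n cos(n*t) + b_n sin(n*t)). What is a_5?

-8/(25*pi)

a_5 = 1/pi ∫_{-pi}^{pi} ψ(t) cos(5*t) dt.
Split the integral at the breakpoints.
Integrating by parts (boundary term plus one more integral), an antiderivative of (3 - t) cos(5*t) is -t*sin(5*t)/5 + 3*sin(5*t)/5 - cos(5*t)/25; evaluating from -pi to 0: ∫_{-pi}^{0} (3 - t) cos(5*t) dt = (-1/25) - (1/25) = -2/25.
Integrating by parts (boundary term plus one more integral), an antiderivative of (3*t - 1) cos(5*t) is 3*t*sin(5*t)/5 - sin(5*t)/5 + 3*cos(5*t)/25; evaluating from 0 to pi: ∫_{0}^{pi} (3*t - 1) cos(5*t) dt = (-3/25) - (3/25) = -6/25.
Summing the pieces and multiplying by (1/pi) gives a_5 = -8/(25*pi).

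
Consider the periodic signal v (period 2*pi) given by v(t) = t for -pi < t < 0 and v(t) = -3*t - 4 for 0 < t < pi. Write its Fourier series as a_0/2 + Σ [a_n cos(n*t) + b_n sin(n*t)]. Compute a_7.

8/(49*pi)

a_7 = 1/pi ∫_{-pi}^{pi} v(t) cos(7*t) dt.
Split the integral at the breakpoints.
Integrating by parts (boundary term plus one more integral), an antiderivative of (t) cos(7*t) is t*sin(7*t)/7 + cos(7*t)/49; evaluating from -pi to 0: ∫_{-pi}^{0} (t) cos(7*t) dt = (1/49) - (-1/49) = 2/49.
Integrating by parts (boundary term plus one more integral), an antiderivative of (-3*t - 4) cos(7*t) is -3*t*sin(7*t)/7 - 4*sin(7*t)/7 - 3*cos(7*t)/49; evaluating from 0 to pi: ∫_{0}^{pi} (-3*t - 4) cos(7*t) dt = (3/49) - (-3/49) = 6/49.
Summing the pieces and multiplying by (1/pi) gives a_7 = 8/(49*pi).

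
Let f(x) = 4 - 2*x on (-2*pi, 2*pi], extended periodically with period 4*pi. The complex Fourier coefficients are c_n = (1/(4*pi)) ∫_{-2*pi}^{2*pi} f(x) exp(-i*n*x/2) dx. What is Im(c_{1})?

4

Since f is real-valued, Im(c_{1}) = -(1/(4*pi)) ∫_{-2*pi}^{2*pi} f(x) sin(x/2) dx = -b_{1}/2.
Integrating by parts (boundary term plus one more integral), an antiderivative of (4 - 2*x) sin(x/2) is 4*x*cos(x/2) - 8*sin(x/2) - 8*cos(x/2); evaluating from -2*pi to 2*pi: ∫_{-2*pi}^{2*pi} (4 - 2*x) sin(x/2) dx = (8 - 8*pi) - (8 + 8*pi) = -16*pi.
Hence Im(c_{1}) = (-1/(4*pi))·(-16*pi) = 4.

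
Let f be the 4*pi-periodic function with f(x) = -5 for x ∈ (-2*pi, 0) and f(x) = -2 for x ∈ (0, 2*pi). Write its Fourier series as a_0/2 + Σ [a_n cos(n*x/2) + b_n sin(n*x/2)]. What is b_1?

6/pi

b_1 = (1/(2*pi)) ∫_{-2*pi}^{2*pi} f(x) sin(x/2) dx.
Split the integral at the breakpoints.
Directly, an antiderivative of (-5) sin(x/2) is 10*cos(x/2); evaluating from -2*pi to 0: ∫_{-2*pi}^{0} (-5) sin(x/2) dx = (10) - (-10) = 20.
Directly, an antiderivative of (-2) sin(x/2) is 4*cos(x/2); evaluating from 0 to 2*pi: ∫_{0}^{2*pi} (-2) sin(x/2) dx = (-4) - (4) = -8.
Summing the pieces and multiplying by (1/(2*pi)) gives b_1 = 6/pi.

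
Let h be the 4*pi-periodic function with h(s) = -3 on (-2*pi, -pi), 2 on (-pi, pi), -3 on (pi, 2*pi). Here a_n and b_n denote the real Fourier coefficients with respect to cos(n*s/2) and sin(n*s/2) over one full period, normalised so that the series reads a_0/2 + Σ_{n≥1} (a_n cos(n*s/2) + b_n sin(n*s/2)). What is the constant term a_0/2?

a_0 = (1/(2*pi)) ∫_{-2*pi}^{2*pi} h(s) ds = (1/(2*pi)) · (-2*pi) = -1.
So the constant term a_0/2 = -1/2.

-1/2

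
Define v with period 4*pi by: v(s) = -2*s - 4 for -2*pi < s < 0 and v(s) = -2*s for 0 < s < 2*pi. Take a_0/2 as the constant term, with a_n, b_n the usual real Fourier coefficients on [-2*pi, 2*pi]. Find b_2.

b_2 = (1/(2*pi)) ∫_{-2*pi}^{2*pi} v(s) sin(s) ds.
Split the integral at the breakpoints.
Integrating by parts (boundary term plus one more integral), an antiderivative of (-2*s - 4) sin(s) is 2*s*cos(s) - 2*sin(s) + 4*cos(s); evaluating from -2*pi to 0: ∫_{-2*pi}^{0} (-2*s - 4) sin(s) ds = (4) - (4 - 4*pi) = 4*pi.
Integrating by parts (boundary term plus one more integral), an antiderivative of (-2*s) sin(s) is 2*s*cos(s) - 2*sin(s); evaluating from 0 to 2*pi: ∫_{0}^{2*pi} (-2*s) sin(s) ds = (4*pi) - (0) = 4*pi.
Summing the pieces and multiplying by (1/(2*pi)) gives b_2 = 4.

4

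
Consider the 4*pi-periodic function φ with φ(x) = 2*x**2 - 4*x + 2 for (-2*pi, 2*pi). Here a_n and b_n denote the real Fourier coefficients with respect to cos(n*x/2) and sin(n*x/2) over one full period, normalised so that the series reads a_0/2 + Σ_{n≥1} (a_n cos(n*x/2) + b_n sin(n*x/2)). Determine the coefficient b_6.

b_6 = (1/(2*pi)) ∫_{-2*pi}^{2*pi} φ(x) sin(3*x) dx.
Integrating by parts twice (tabular method), an antiderivative of (2*x**2 - 4*x + 2) sin(3*x) is -2*x**2*cos(3*x)/3 + 4*x*sin(3*x)/9 + 4*x*cos(3*x)/3 - 4*sin(3*x)/9 - 14*cos(3*x)/27; evaluating from -2*pi to 2*pi: ∫_{-2*pi}^{2*pi} (2*x**2 - 4*x + 2) sin(3*x) dx = (-8*pi**2/3 - 14/27 + 8*pi/3) - (-8*pi**2/3 - 8*pi/3 - 14/27) = 16*pi/3.
Hence b_6 = (1/(2*pi))·(16*pi/3) = 8/3.

8/3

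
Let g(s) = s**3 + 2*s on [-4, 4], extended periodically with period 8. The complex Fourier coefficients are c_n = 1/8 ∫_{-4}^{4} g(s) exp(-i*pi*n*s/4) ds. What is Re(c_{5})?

0

Since g is real-valued, Re(c_{5}) = 1/8 ∫_{-4}^{4} g(s) cos(5*pi*s/4) ds = a_{5}/2.
(g is odd, so the integrand is odd over a symmetric interval and the integral vanishes.)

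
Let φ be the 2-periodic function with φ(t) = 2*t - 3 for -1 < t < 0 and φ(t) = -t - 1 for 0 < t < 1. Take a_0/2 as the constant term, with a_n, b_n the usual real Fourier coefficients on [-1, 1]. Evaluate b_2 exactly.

b_2 = ∫_{-1}^{1} φ(t) sin(2*pi*t) dt.
Split the integral at the breakpoints.
Integrating by parts (boundary term plus one more integral), an antiderivative of (2*t - 3) sin(2*pi*t) is -t*cos(2*pi*t)/pi + sin(2*pi*t)/(2*pi**2) + 3*cos(2*pi*t)/(2*pi); evaluating from -1 to 0: ∫_{-1}^{0} (2*t - 3) sin(2*pi*t) dt = (3/(2*pi)) - (5/(2*pi)) = -1/pi.
Integrating by parts (boundary term plus one more integral), an antiderivative of (-t - 1) sin(2*pi*t) is t*cos(2*pi*t)/(2*pi) - sin(2*pi*t)/(4*pi**2) + cos(2*pi*t)/(2*pi); evaluating from 0 to 1: ∫_{0}^{1} (-t - 1) sin(2*pi*t) dt = (1/pi) - (1/(2*pi)) = 1/(2*pi).
Summing the pieces gives b_2 = -1/(2*pi).

-1/(2*pi)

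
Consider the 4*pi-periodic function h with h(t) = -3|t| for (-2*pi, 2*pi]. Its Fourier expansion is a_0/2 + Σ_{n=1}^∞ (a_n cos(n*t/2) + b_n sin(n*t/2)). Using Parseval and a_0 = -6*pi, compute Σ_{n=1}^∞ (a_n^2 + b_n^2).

6*pi**2

Parseval: a_0^2/2 + Σ_{n≥1} (a_n^2+b_n^2) = (1/(2*pi)) ∫_{-2*pi}^{2*pi} h(t)^2 dt = 24*pi**2.
Subtract a_0^2/2 = 18*pi**2: Σ (a_n^2+b_n^2) = 6*pi**2.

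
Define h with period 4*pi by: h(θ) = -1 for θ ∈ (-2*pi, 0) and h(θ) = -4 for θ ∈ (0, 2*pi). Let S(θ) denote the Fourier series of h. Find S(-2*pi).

At θ = -2*pi the one-sided limits are h(-2*pi^-) = -4 and h(-2*pi^+) = -1.
By Dirichlet's theorem the series converges to their average, [(-4) + (-1)]/2 = -5/2.

-5/2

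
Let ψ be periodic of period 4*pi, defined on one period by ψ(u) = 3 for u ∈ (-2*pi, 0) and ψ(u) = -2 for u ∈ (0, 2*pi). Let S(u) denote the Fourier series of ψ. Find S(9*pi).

-2

u = 9*pi differs from u = pi by 2 full period(s), and the series is 4*pi-periodic.
ψ is continuous at u = pi with value -2, so the series converges to -2 there.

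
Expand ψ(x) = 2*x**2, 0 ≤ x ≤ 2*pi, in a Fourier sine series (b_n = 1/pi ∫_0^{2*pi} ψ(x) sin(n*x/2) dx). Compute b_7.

b_7 = 1/pi ∫_0^{2*pi} (2*x**2) sin(7*x/2) dx.
Integrating by parts twice (tabular method), an antiderivative of (2*x**2) sin(7*x/2) is -4*x**2*cos(7*x/2)/7 + 16*x*sin(7*x/2)/49 + 32*cos(7*x/2)/343; evaluating from 0 to 2*pi: ∫_{0}^{2*pi} (2*x**2) sin(7*x/2) dx = (-32/343 + 16*pi**2/7) - (32/343) = -64/343 + 16*pi**2/7.
Hence b_7 = (1/pi)·(-64/343 + 16*pi**2/7) = 16*(-4 + 49*pi**2)/(343*pi).

16*(-4 + 49*pi**2)/(343*pi)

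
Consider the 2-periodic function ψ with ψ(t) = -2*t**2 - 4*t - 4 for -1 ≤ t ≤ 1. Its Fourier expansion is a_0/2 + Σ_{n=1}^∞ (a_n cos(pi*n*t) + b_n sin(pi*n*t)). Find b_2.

b_2 = ∫_{-1}^{1} ψ(t) sin(2*pi*t) dt.
Integrating by parts twice (tabular method), an antiderivative of (-2*t**2 - 4*t - 4) sin(2*pi*t) is t**2*cos(2*pi*t)/pi - t*sin(2*pi*t)/pi**2 + 2*t*cos(2*pi*t)/pi - sin(2*pi*t)/pi**2 - cos(2*pi*t)/(2*pi**3) + 2*cos(2*pi*t)/pi; evaluating from -1 to 1: ∫_{-1}^{1} (-2*t**2 - 4*t - 4) sin(2*pi*t) dt = (-1/(2*pi**3) + 5/pi) - ((-1/2 + pi**2)/pi**3) = 4/pi.
Hence b_2 = 4/pi.

4/pi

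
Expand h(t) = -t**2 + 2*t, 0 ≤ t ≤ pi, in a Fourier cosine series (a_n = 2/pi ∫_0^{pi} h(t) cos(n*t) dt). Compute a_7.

4*(-2 + pi)/(49*pi)

a_7 = 2/pi ∫_0^{pi} (-t**2 + 2*t) cos(7*t) dt.
Integrating by parts twice (tabular method), an antiderivative of (-t**2 + 2*t) cos(7*t) is -t**2*sin(7*t)/7 + 2*t*sin(7*t)/7 - 2*t*cos(7*t)/49 + 2*sin(7*t)/343 + 2*cos(7*t)/49; evaluating from 0 to pi: ∫_{0}^{pi} (-t**2 + 2*t) cos(7*t) dt = (-2/49 + 2*pi/49) - (2/49) = -4/49 + 2*pi/49.
Hence a_7 = (2/pi)·(-4/49 + 2*pi/49) = 4*(-2 + pi)/(49*pi).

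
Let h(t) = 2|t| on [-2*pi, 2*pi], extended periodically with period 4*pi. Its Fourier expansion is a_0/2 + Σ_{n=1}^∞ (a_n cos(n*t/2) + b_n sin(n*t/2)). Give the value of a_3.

-16/(9*pi)

a_3 = (1/(2*pi)) ∫_{-2*pi}^{2*pi} h(t) cos(3*t/2) dt.
h is even and cos(3*t/2) is even, so the integrand is even and a_3 = 1/pi ∫_0^{2*pi} h(t) cos(3*t/2) dt.
Integrating by parts (boundary term plus one more integral), an antiderivative of (2*t) cos(3*t/2) is 4*t*sin(3*t/2)/3 + 8*cos(3*t/2)/9; evaluating from 0 to 2*pi: ∫_{0}^{2*pi} (2*t) cos(3*t/2) dt = (-8/9) - (8/9) = -16/9.
Hence a_3 = (1/pi)·(-16/9) = -16/(9*pi).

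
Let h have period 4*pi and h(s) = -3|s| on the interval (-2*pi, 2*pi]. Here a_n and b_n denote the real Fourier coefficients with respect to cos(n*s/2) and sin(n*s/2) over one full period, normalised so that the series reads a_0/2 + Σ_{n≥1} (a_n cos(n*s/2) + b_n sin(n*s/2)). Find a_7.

a_7 = (1/(2*pi)) ∫_{-2*pi}^{2*pi} h(s) cos(7*s/2) ds.
h is even and cos(7*s/2) is even, so the integrand is even and a_7 = 1/pi ∫_0^{2*pi} h(s) cos(7*s/2) ds.
Integrating by parts (boundary term plus one more integral), an antiderivative of (-3*s) cos(7*s/2) is -6*s*sin(7*s/2)/7 - 12*cos(7*s/2)/49; evaluating from 0 to 2*pi: ∫_{0}^{2*pi} (-3*s) cos(7*s/2) ds = (12/49) - (-12/49) = 24/49.
Hence a_7 = (1/pi)·(24/49) = 24/(49*pi).

24/(49*pi)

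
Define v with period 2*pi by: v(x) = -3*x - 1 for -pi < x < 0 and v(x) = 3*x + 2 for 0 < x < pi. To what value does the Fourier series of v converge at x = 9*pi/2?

2 + 3*pi/2

x = 9*pi/2 differs from x = pi/2 by 2 full period(s), and the series is 2*pi-periodic.
v is continuous at x = pi/2 with value 2 + 3*pi/2, so the series converges to 2 + 3*pi/2 there.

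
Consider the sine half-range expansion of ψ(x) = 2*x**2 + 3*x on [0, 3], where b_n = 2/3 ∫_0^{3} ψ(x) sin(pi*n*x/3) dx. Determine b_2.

-27/pi

b_2 = 2/3 ∫_0^{3} (2*x**2 + 3*x) sin(2*pi*x/3) dx.
Integrating by parts twice (tabular method), an antiderivative of (2*x**2 + 3*x) sin(2*pi*x/3) is -3*x**2*cos(2*pi*x/3)/pi + 9*x*sin(2*pi*x/3)/pi**2 - 9*x*cos(2*pi*x/3)/(2*pi) + 27*sin(2*pi*x/3)/(4*pi**2) + 27*cos(2*pi*x/3)/(2*pi**3); evaluating from 0 to 3: ∫_{0}^{3} (2*x**2 + 3*x) sin(2*pi*x/3) dx = (27*(1 - 3*pi**2)/(2*pi**3)) - (27/(2*pi**3)) = -81/(2*pi).
Hence b_2 = (2/3)·(-81/(2*pi)) = -27/pi.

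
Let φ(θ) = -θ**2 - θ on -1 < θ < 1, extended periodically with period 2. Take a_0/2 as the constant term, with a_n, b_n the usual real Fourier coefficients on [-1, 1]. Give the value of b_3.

b_3 = ∫_{-1}^{1} φ(θ) sin(3*pi*θ) dθ.
Integrating by parts twice (tabular method), an antiderivative of (-θ**2 - θ) sin(3*pi*θ) is θ**2*cos(3*pi*θ)/(3*pi) - 2*θ*sin(3*pi*θ)/(9*pi**2) + θ*cos(3*pi*θ)/(3*pi) - sin(3*pi*θ)/(9*pi**2) - 2*cos(3*pi*θ)/(27*pi**3); evaluating from -1 to 1: ∫_{-1}^{1} (-θ**2 - θ) sin(3*pi*θ) dθ = (2*(1 - 9*pi**2)/(27*pi**3)) - (2/(27*pi**3)) = -2/(3*pi).
Hence b_3 = -2/(3*pi).

-2/(3*pi)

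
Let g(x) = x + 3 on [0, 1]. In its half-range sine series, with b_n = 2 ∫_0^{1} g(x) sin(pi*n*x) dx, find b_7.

2/pi

b_7 = 2 ∫_0^{1} (x + 3) sin(7*pi*x) dx.
Integrating by parts (boundary term plus one more integral), an antiderivative of (x + 3) sin(7*pi*x) is -x*cos(7*pi*x)/(7*pi) + sin(7*pi*x)/(49*pi**2) - 3*cos(7*pi*x)/(7*pi); evaluating from 0 to 1: ∫_{0}^{1} (x + 3) sin(7*pi*x) dx = (4/(7*pi)) - (-3/(7*pi)) = 1/pi.
Hence b_7 = 2·(1/pi) = 2/pi.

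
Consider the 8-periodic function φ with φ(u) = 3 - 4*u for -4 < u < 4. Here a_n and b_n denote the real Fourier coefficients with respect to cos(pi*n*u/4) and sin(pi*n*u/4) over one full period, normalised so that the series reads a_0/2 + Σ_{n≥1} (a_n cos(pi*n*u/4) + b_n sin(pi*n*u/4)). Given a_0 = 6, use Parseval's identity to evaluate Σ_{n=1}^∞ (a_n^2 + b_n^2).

512/3

Parseval: a_0^2/2 + Σ_{n≥1} (a_n^2+b_n^2) = 1/4 ∫_{-4}^{4} φ(u)^2 du = 566/3.
Subtract a_0^2/2 = 18: Σ (a_n^2+b_n^2) = 512/3.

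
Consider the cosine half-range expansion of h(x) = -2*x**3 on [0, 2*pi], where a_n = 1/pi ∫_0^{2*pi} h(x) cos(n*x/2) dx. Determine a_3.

32*(-4 + 9*pi**2)/(27*pi)

a_3 = 1/pi ∫_0^{2*pi} (-2*x**3) cos(3*x/2) dx.
Integrating by parts three times (tabular method), an antiderivative of (-2*x**3) cos(3*x/2) is -4*x**3*sin(3*x/2)/3 - 8*x**2*cos(3*x/2)/3 + 32*x*sin(3*x/2)/9 + 64*cos(3*x/2)/27; evaluating from 0 to 2*pi: ∫_{0}^{2*pi} (-2*x**3) cos(3*x/2) dx = (-64/27 + 32*pi**2/3) - (64/27) = -128/27 + 32*pi**2/3.
Hence a_3 = (1/pi)·(-128/27 + 32*pi**2/3) = 32*(-4 + 9*pi**2)/(27*pi).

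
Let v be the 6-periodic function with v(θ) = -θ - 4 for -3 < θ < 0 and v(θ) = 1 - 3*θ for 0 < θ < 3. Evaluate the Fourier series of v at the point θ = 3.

At θ = 3 the one-sided limits are v(3^-) = -8 and v(3^+) = -1.
By Dirichlet's theorem the series converges to their average, [(-8) + (-1)]/2 = -9/2.

-9/2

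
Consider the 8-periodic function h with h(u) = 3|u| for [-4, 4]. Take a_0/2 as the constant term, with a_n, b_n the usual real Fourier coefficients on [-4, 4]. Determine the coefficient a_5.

-48/(25*pi**2)

a_5 = 1/4 ∫_{-4}^{4} h(u) cos(5*pi*u/4) du.
h is even and cos(5*pi*u/4) is even, so the integrand is even and a_5 = 1/2 ∫_0^{4} h(u) cos(5*pi*u/4) du.
Integrating by parts (boundary term plus one more integral), an antiderivative of (3*u) cos(5*pi*u/4) is 12*u*sin(5*pi*u/4)/(5*pi) + 48*cos(5*pi*u/4)/(25*pi**2); evaluating from 0 to 4: ∫_{0}^{4} (3*u) cos(5*pi*u/4) du = (-48/(25*pi**2)) - (48/(25*pi**2)) = -96/(25*pi**2).
Hence a_5 = (1/2)·(-96/(25*pi**2)) = -48/(25*pi**2).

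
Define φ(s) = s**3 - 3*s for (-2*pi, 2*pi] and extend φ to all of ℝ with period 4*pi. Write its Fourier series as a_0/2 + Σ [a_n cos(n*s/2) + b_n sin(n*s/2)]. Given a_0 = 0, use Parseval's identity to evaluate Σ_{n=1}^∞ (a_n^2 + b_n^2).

8*pi**2*(-168*pi**2 + 105 + 80*pi**4)/35

Parseval: a_0^2/2 + Σ_{n≥1} (a_n^2+b_n^2) = (1/(2*pi)) ∫_{-2*pi}^{2*pi} φ(s)^2 ds = 8*pi**2*(-168*pi**2 + 105 + 80*pi**4)/35.
Subtract a_0^2/2 = 0: Σ (a_n^2+b_n^2) = 8*pi**2*(-168*pi**2 + 105 + 80*pi**4)/35.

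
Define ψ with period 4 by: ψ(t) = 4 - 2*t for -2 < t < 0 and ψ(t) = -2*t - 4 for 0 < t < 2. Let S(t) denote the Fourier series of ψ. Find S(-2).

0

At t = -2 the one-sided limits are ψ(-2^-) = -8 and ψ(-2^+) = 8.
By Dirichlet's theorem the series converges to their average, [(-8) + (8)]/2 = 0.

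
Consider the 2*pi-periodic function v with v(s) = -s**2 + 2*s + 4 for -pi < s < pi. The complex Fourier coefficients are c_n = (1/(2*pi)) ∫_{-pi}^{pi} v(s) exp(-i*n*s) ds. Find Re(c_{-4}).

Since v is real-valued, Re(c_{-4}) = (1/(2*pi)) ∫_{-pi}^{pi} v(s) cos(-4*s) ds = a_{4}/2.
Integrating by parts twice (tabular method), an antiderivative of (-s**2 + 2*s + 4) cos(-4*s) is -s**2*sin(4*s)/4 + s*sin(4*s)/2 - s*cos(4*s)/8 + 33*sin(4*s)/32 + cos(4*s)/8; evaluating from -pi to pi: ∫_{-pi}^{pi} (-s**2 + 2*s + 4) cos(-4*s) ds = (1/8 - pi/8) - (1/8 + pi/8) = -pi/4.
Hence Re(c_{-4}) = (1/(2*pi))·(-pi/4) = -1/8.

-1/8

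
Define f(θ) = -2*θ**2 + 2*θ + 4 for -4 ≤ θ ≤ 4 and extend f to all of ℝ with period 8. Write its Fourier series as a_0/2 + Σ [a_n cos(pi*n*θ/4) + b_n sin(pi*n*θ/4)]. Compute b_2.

-8/pi

b_2 = 1/4 ∫_{-4}^{4} f(θ) sin(pi*θ/2) dθ.
Integrating by parts twice (tabular method), an antiderivative of (-2*θ**2 + 2*θ + 4) sin(pi*θ/2) is 4*θ**2*cos(pi*θ/2)/pi - 16*θ*sin(pi*θ/2)/pi**2 - 4*θ*cos(pi*θ/2)/pi + 8*sin(pi*θ/2)/pi**2 - 8*cos(pi*θ/2)/pi - 32*cos(pi*θ/2)/pi**3; evaluating from -4 to 4: ∫_{-4}^{4} (-2*θ**2 + 2*θ + 4) sin(pi*θ/2) dθ = (-32/pi**3 + 40/pi) - (-32/pi**3 + 72/pi) = -32/pi.
Hence b_2 = (1/4)·(-32/pi) = -8/pi.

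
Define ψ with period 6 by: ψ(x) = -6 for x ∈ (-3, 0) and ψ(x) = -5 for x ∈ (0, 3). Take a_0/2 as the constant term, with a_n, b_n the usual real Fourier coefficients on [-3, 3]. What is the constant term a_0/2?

a_0 = 1/3 ∫_{-3}^{3} ψ(x) dx = 1/3 · (-33) = -11.
So the constant term a_0/2 = -11/2.

-11/2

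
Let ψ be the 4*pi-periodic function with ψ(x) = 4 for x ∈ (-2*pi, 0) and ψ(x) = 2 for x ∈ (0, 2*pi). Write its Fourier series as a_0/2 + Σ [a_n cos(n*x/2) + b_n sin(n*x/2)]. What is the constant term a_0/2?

3

a_0 = (1/(2*pi)) ∫_{-2*pi}^{2*pi} ψ(x) dx = (1/(2*pi)) · (12*pi) = 6.
So the constant term a_0/2 = 3.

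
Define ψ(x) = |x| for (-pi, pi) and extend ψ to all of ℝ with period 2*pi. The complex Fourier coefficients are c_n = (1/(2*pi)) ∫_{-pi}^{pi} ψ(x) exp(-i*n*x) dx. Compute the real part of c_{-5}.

-2/(25*pi)

Since ψ is real-valued, Re(c_{-5}) = (1/(2*pi)) ∫_{-pi}^{pi} ψ(x) cos(-5*x) dx = a_{5}/2.
ψ is even and cos(-5*x) is even, so the integrand is even: ∫_{-pi}^{pi} ψ(x) cos(-5*x) dx = 2∫_0^{pi} ψ(x) cos(-5*x) dx.
Integrating by parts (boundary term plus one more integral), an antiderivative of (x) cos(-5*x) is x*sin(5*x)/5 + cos(5*x)/25; evaluating from 0 to pi: ∫_{0}^{pi} (x) cos(-5*x) dx = (-1/25) - (1/25) = -2/25.
So ∫_{-pi}^{pi} ψ(x) cos(-5*x) dx = -4/25.
Hence Re(c_{-5}) = (1/(2*pi))·(-4/25) = -2/(25*pi).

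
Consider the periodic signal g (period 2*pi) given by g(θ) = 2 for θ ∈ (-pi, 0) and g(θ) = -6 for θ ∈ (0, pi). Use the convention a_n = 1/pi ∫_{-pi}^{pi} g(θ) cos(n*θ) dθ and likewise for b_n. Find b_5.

-16/(5*pi)

b_5 = 1/pi ∫_{-pi}^{pi} g(θ) sin(5*θ) dθ.
Split the integral at the breakpoints.
Directly, an antiderivative of (2) sin(5*θ) is -2*cos(5*θ)/5; evaluating from -pi to 0: ∫_{-pi}^{0} (2) sin(5*θ) dθ = (-2/5) - (2/5) = -4/5.
Directly, an antiderivative of (-6) sin(5*θ) is 6*cos(5*θ)/5; evaluating from 0 to pi: ∫_{0}^{pi} (-6) sin(5*θ) dθ = (-6/5) - (6/5) = -12/5.
Summing the pieces and multiplying by (1/pi) gives b_5 = -16/(5*pi).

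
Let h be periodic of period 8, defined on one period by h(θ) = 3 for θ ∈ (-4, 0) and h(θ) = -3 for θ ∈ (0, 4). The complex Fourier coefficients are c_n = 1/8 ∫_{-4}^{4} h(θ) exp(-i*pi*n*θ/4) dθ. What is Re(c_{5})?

0

Since h is real-valued, Re(c_{5}) = 1/8 ∫_{-4}^{4} h(θ) cos(5*pi*θ/4) dθ = a_{5}/2.
(h is odd, so the integrand is odd over a symmetric interval and the integral vanishes.)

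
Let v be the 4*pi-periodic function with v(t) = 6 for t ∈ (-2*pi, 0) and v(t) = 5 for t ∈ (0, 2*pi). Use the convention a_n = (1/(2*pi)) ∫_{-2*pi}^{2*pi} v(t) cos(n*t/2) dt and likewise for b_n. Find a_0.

11

a_0 = (1/(2*pi)) ∫_{-2*pi}^{2*pi} v(t) dt = (1/(2*pi)) · (22*pi) = 11.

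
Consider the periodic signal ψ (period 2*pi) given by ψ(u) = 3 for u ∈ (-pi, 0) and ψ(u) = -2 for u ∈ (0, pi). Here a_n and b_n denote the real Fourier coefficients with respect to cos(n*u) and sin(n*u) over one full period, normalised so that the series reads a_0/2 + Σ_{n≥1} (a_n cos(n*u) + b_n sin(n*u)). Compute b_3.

-10/(3*pi)

b_3 = 1/pi ∫_{-pi}^{pi} ψ(u) sin(3*u) du.
Split the integral at the breakpoints.
Directly, an antiderivative of (3) sin(3*u) is -cos(3*u); evaluating from -pi to 0: ∫_{-pi}^{0} (3) sin(3*u) du = (-1) - (1) = -2.
Directly, an antiderivative of (-2) sin(3*u) is 2*cos(3*u)/3; evaluating from 0 to pi: ∫_{0}^{pi} (-2) sin(3*u) du = (-2/3) - (2/3) = -4/3.
Summing the pieces and multiplying by (1/pi) gives b_3 = -10/(3*pi).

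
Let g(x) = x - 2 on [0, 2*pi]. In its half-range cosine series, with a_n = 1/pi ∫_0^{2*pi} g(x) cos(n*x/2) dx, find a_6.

a_6 = 1/pi ∫_0^{2*pi} (x - 2) cos(3*x) dx.
Integrating by parts (boundary term plus one more integral), an antiderivative of (x - 2) cos(3*x) is x*sin(3*x)/3 - 2*sin(3*x)/3 + cos(3*x)/9; evaluating from 0 to 2*pi: ∫_{0}^{2*pi} (x - 2) cos(3*x) dx = (1/9) - (1/9) = 0.
Hence a_6 = (1/pi)·(0) = 0.

0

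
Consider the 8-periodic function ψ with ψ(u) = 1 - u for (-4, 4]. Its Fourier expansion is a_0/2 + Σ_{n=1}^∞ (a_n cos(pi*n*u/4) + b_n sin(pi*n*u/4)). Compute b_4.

b_4 = 1/4 ∫_{-4}^{4} ψ(u) sin(pi*u) du.
Integrating by parts (boundary term plus one more integral), an antiderivative of (1 - u) sin(pi*u) is u*cos(pi*u)/pi - sin(pi*u)/pi**2 - cos(pi*u)/pi; evaluating from -4 to 4: ∫_{-4}^{4} (1 - u) sin(pi*u) du = (3/pi) - (-5/pi) = 8/pi.
Hence b_4 = (1/4)·(8/pi) = 2/pi.

2/pi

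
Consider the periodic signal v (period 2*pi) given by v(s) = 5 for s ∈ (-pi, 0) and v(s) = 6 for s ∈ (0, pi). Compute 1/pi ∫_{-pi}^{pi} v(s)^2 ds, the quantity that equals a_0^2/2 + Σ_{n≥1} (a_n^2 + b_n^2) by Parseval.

61

1/pi ∫_{-pi}^{pi} v(s)^2 ds = 1/pi · (61*pi) = 61.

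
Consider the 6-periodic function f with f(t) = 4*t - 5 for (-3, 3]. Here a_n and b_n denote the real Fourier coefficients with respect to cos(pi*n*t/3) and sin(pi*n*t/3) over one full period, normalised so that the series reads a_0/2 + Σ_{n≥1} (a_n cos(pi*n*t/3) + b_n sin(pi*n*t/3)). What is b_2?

-12/pi

b_2 = 1/3 ∫_{-3}^{3} f(t) sin(2*pi*t/3) dt.
Integrating by parts (boundary term plus one more integral), an antiderivative of (4*t - 5) sin(2*pi*t/3) is -6*t*cos(2*pi*t/3)/pi + 9*sin(2*pi*t/3)/pi**2 + 15*cos(2*pi*t/3)/(2*pi); evaluating from -3 to 3: ∫_{-3}^{3} (4*t - 5) sin(2*pi*t/3) dt = (-21/(2*pi)) - (51/(2*pi)) = -36/pi.
Hence b_2 = (1/3)·(-36/pi) = -12/pi.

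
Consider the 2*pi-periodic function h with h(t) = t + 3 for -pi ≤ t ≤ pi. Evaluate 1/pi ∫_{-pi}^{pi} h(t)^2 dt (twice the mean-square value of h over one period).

1/pi ∫_{-pi}^{pi} h(t)^2 dt = 1/pi · (2*pi*(pi**2 + 27)/3) = 2*pi**2/3 + 18.

2*pi**2/3 + 18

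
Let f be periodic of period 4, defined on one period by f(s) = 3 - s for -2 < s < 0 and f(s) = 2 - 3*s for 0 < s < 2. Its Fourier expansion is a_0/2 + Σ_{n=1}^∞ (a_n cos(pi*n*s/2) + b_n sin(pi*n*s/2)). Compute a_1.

8/pi**2

a_1 = 1/2 ∫_{-2}^{2} f(s) cos(pi*s/2) ds.
Split the integral at the breakpoints.
Integrating by parts (boundary term plus one more integral), an antiderivative of (3 - s) cos(pi*s/2) is -2*s*sin(pi*s/2)/pi + 6*sin(pi*s/2)/pi - 4*cos(pi*s/2)/pi**2; evaluating from -2 to 0: ∫_{-2}^{0} (3 - s) cos(pi*s/2) ds = (-4/pi**2) - (4/pi**2) = -8/pi**2.
Integrating by parts (boundary term plus one more integral), an antiderivative of (2 - 3*s) cos(pi*s/2) is -6*s*sin(pi*s/2)/pi + 4*sin(pi*s/2)/pi - 12*cos(pi*s/2)/pi**2; evaluating from 0 to 2: ∫_{0}^{2} (2 - 3*s) cos(pi*s/2) ds = (12/pi**2) - (-12/pi**2) = 24/pi**2.
Summing the pieces and multiplying by (1/2) gives a_1 = 8/pi**2.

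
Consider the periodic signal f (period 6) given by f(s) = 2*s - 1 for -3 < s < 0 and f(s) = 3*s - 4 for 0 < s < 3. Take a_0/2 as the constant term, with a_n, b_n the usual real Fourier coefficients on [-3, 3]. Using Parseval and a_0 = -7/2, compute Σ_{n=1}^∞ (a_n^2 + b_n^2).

159/8

Parseval: a_0^2/2 + Σ_{n≥1} (a_n^2+b_n^2) = 1/3 ∫_{-3}^{3} f(s)^2 ds = 26.
Subtract a_0^2/2 = 49/8: Σ (a_n^2+b_n^2) = 159/8.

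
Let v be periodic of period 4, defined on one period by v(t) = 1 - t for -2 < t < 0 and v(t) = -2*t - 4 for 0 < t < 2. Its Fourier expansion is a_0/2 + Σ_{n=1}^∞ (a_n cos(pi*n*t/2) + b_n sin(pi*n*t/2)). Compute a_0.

-4

a_0 = 1/2 ∫_{-2}^{2} v(t) dt = 1/2 · (-8) = -4.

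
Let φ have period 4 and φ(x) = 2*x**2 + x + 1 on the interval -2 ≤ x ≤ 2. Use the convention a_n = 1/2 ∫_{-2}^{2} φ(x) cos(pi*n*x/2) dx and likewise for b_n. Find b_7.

4/(7*pi)

b_7 = 1/2 ∫_{-2}^{2} φ(x) sin(7*pi*x/2) dx.
Integrating by parts twice (tabular method), an antiderivative of (2*x**2 + x + 1) sin(7*pi*x/2) is -4*x**2*cos(7*pi*x/2)/(7*pi) + 16*x*sin(7*pi*x/2)/(49*pi**2) - 2*x*cos(7*pi*x/2)/(7*pi) + 4*sin(7*pi*x/2)/(49*pi**2) - 2*cos(7*pi*x/2)/(7*pi) + 32*cos(7*pi*x/2)/(343*pi**3); evaluating from -2 to 2: ∫_{-2}^{2} (2*x**2 + x + 1) sin(7*pi*x/2) dx = (2*(-16 + 539*pi**2)/(343*pi**3)) - (-32/(343*pi**3) + 2/pi) = 8/(7*pi).
Hence b_7 = (1/2)·(8/(7*pi)) = 4/(7*pi).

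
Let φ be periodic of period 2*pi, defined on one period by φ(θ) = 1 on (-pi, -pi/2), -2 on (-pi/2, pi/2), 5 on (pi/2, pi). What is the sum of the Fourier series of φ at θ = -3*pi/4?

1

φ is continuous at θ = -3*pi/4 with value 1, so the series converges to 1 there.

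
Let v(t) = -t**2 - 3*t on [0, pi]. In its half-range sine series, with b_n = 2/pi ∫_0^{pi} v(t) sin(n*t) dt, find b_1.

b_1 = 2/pi ∫_0^{pi} (-t**2 - 3*t) sin(t) dt.
Integrating by parts twice (tabular method), an antiderivative of (-t**2 - 3*t) sin(t) is t**2*cos(t) - 2*t*sin(t) + 3*t*cos(t) - 3*sin(t) - 2*cos(t); evaluating from 0 to pi: ∫_{0}^{pi} (-t**2 - 3*t) sin(t) dt = (-pi**2 - 3*pi + 2) - (-2) = -pi**2 - 3*pi + 4.
Hence b_1 = (2/pi)·(-pi**2 - 3*pi + 4) = -2*pi - 6 + 8/pi.

-2*pi - 6 + 8/pi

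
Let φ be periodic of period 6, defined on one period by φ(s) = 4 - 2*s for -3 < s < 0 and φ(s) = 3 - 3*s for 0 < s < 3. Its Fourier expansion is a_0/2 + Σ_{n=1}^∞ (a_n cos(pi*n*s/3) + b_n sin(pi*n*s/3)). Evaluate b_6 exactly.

5/(2*pi)

b_6 = 1/3 ∫_{-3}^{3} φ(s) sin(2*pi*s) ds.
Split the integral at the breakpoints.
Integrating by parts (boundary term plus one more integral), an antiderivative of (4 - 2*s) sin(2*pi*s) is s*cos(2*pi*s)/pi - sin(2*pi*s)/(2*pi**2) - 2*cos(2*pi*s)/pi; evaluating from -3 to 0: ∫_{-3}^{0} (4 - 2*s) sin(2*pi*s) ds = (-2/pi) - (-5/pi) = 3/pi.
Integrating by parts (boundary term plus one more integral), an antiderivative of (3 - 3*s) sin(2*pi*s) is 3*s*cos(2*pi*s)/(2*pi) - 3*sin(2*pi*s)/(4*pi**2) - 3*cos(2*pi*s)/(2*pi); evaluating from 0 to 3: ∫_{0}^{3} (3 - 3*s) sin(2*pi*s) ds = (3/pi) - (-3/(2*pi)) = 9/(2*pi).
Summing the pieces and multiplying by (1/3) gives b_6 = 5/(2*pi).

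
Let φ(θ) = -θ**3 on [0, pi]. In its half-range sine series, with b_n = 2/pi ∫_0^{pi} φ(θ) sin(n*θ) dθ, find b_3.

4/9 - 2*pi**2/3

b_3 = 2/pi ∫_0^{pi} (-θ**3) sin(3*θ) dθ.
Integrating by parts three times (tabular method), an antiderivative of (-θ**3) sin(3*θ) is θ**3*cos(3*θ)/3 - θ**2*sin(3*θ)/3 - 2*θ*cos(3*θ)/9 + 2*sin(3*θ)/27; evaluating from 0 to pi: ∫_{0}^{pi} (-θ**3) sin(3*θ) dθ = (pi*(2 - 3*pi**2)/9) - (0) = pi*(2 - 3*pi**2)/9.
Hence b_3 = (2/pi)·(pi*(2 - 3*pi**2)/9) = 4/9 - 2*pi**2/3.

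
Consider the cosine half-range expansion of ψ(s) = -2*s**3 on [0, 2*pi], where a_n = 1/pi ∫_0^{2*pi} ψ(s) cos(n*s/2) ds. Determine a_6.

a_6 = 1/pi ∫_0^{2*pi} (-2*s**3) cos(3*s) ds.
Integrating by parts three times (tabular method), an antiderivative of (-2*s**3) cos(3*s) is -2*s**3*sin(3*s)/3 - 2*s**2*cos(3*s)/3 + 4*s*sin(3*s)/9 + 4*cos(3*s)/27; evaluating from 0 to 2*pi: ∫_{0}^{2*pi} (-2*s**3) cos(3*s) ds = (4/27 - 8*pi**2/3) - (4/27) = -8*pi**2/3.
Hence a_6 = (1/pi)·(-8*pi**2/3) = -8*pi/3.

-8*pi/3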